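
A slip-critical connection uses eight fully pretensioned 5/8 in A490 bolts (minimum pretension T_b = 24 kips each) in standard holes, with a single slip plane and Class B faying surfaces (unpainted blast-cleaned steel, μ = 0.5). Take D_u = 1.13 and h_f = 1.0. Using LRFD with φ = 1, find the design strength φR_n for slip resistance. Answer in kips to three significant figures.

R_n = μ · D_u · h_f · T_b · n_s · n_b = 0.5 × 1.13 × 1.0 × 24 × 1 × 8 = 108.5 kips.
Design strength φR_n = 1 × 108.5 = 108 kips.

108 kips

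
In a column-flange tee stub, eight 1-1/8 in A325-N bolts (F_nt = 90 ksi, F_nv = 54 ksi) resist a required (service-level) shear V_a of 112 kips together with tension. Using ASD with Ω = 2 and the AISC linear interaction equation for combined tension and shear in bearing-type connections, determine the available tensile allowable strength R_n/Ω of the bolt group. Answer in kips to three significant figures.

279 kips

A_b = π·1.125²/4 = 0.994 in²; f_rv = 112 / (8 × 0.994) = 14.08 ksi.
F'_nt = 1.3 F_nt − (Ω F_nt / F_nv) f_rv = 1.3·90 − (2·90/54)·14.08 = 70.05 ksi, capped at F_nt → F'_nt = 70.05 ksi.
R_n = F'_nt · A_b · n = 70.05 × 0.994 × 8 = 557.1 kips.
Allowable strength R_n/Ω = 557.1 / 2 = 279 kips.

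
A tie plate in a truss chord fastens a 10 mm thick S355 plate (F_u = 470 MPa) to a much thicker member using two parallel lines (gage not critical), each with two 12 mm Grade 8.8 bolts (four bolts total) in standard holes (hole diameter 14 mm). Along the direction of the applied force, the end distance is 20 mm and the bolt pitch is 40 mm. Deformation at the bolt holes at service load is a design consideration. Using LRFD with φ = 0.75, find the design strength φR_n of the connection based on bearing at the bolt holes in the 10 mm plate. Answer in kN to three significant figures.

313 kN

Per bolt r_n = 1.2 l_c t F_u ≤ 2.4 d t F_u; upper limit = 2.4 × 12 × 10 × 470 / 1000 = 135.4 kN.
Edge bolt: l_c = 20 − 14/2 = 13 mm → 1.2 × 13 × 10 × 470 / 1000 = 73.32 → r_n = 73.32 kN.
Interior bolts: l_c = 40 − 14 = 26 mm → 1.2 × 26 × 10 × 470 / 1000 = 146.6 → r_n = 135.4 kN.
R_n = 2 × 73.32 + 2 × 135.4 = 417.4 kN.
Design strength φR_n = 0.75 × 417.4 = 313 kN.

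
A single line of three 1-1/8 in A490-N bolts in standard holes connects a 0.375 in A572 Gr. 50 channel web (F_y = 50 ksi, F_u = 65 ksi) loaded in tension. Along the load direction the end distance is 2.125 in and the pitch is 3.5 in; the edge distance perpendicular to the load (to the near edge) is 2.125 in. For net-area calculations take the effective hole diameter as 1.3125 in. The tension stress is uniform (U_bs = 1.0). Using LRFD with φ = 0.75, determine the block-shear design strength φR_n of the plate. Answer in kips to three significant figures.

90.9 kips

Shear plane L_v = 2.125 + 2·3.5 = 9.125 in; A_gv = 9.125 × 0.375 = 3.422 in².
A_nv = (9.125 − 2.5·1.3125) × 0.375 = 2.191 in².
A_nt = (2.125 − 0.5·1.3125) × 0.375 = 0.5508 in².
0.6 F_u A_nv = 85.46 kips; 0.6 F_y A_gv = 102.7 kips → shear rupture governs the shear term.
R_n = 85.46 + 1.0 × 65 × 0.5508 = 121.3 kips.
Design strength φR_n = 0.75 × 121.3 = 90.9 kips.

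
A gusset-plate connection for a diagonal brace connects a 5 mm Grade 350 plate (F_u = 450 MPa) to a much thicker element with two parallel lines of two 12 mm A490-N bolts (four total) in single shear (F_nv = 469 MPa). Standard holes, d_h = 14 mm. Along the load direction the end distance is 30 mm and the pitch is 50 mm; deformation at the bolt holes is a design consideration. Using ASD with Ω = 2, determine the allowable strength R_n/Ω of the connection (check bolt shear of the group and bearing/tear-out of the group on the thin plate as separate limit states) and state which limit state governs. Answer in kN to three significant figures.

Bolt shear: A_b = π·12²/4 = 113.1 mm²; R_n = 469 × 113.1 × 4 × 1 / 1000 = 212.2 kN → 212.2 / 2 = 106 kN.
Bearing (1.2 l_c t F_u ≤ 2.4 d t F_u): upper limit = 2.4·12·5·450 / 1000 = 64.8 kN.
  Edge l_c = 30 − 14/2 = 23 → r_n = 62.1 kN; interior l_c = 50 − 14 = 36 → r_n = 64.8 kN.
  R_n,bearing = 2·62.1 + 2·64.8 = 253.8 kN → 253.8 / 2 = 127 kN.
Bolt shear governs: 106 kN.

106 kN (bolt shear governs)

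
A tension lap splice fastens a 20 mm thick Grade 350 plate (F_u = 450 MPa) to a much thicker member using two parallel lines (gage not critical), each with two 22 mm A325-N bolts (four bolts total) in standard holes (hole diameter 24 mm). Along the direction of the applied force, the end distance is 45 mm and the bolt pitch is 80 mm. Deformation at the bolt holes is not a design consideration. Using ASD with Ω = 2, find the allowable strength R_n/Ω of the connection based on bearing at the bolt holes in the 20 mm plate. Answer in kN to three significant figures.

1040 kN

Per bolt r_n = 1.5 l_c t F_u ≤ 3.0 d t F_u; upper limit = 3.0 × 22 × 20 × 450 / 1000 = 594 kN.
Edge bolt: l_c = 45 − 24/2 = 33 mm → 1.5 × 33 × 20 × 450 / 1000 = 445.5 → r_n = 445.5 kN.
Interior bolts: l_c = 80 − 24 = 56 mm → 1.5 × 56 × 20 × 450 / 1000 = 756 → r_n = 594 kN.
R_n = 2 × 445.5 + 2 × 594 = 2079 kN.
Allowable strength R_n/Ω = 2079 / 2 = 1040 kN.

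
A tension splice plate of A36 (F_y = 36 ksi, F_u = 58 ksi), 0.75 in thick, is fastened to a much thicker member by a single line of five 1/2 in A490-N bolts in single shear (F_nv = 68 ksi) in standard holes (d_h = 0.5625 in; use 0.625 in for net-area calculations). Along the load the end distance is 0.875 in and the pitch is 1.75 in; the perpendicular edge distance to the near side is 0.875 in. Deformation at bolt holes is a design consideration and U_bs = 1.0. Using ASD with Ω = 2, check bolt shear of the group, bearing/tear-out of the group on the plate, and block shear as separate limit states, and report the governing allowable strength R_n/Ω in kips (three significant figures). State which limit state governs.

Bolt shear: A_b = π·0.5²/4 = 0.1963 in²; R_n = 68 × 0.1963 × 5 × 1 = 66.76 kips → 66.76 / 2 = 33.4 kips.
Bearing: edge l_c = 0.5938, r_n = 30.99 kips; interior l_c = 1.188, r_n = 52.2 kips; R_n = 30.99 + 4·52.2 = 239.8 kips → 120 kips.
Block shear: A_gv = 5.906, A_nv = 3.797, A_nt = 0.4219 in²; R_n = min(0.6F_uA_nv, 0.6F_yA_gv) + U_bs·F_u·A_nt = 152 kips → 76 kips.
Bolt shear governs: 33.4 kips.

33.4 kips (bolt shear governs)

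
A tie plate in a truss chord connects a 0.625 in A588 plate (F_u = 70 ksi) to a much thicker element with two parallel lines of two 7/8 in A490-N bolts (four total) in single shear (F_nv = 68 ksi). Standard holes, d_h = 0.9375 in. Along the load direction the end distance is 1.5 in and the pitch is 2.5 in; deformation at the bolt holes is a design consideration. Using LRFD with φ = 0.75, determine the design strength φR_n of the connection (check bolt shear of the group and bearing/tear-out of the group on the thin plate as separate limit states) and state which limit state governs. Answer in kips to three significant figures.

123 kips (bolt shear governs)

Bolt shear: A_b = π·0.875²/4 = 0.6013 in²; R_n = 68 × 0.6013 × 4 × 1 = 163.6 kips → 0.75 × 163.6 = 123 kips.
Bearing (1.2 l_c t F_u ≤ 2.4 d t F_u): upper limit = 2.4·0.875·0.625·70 = 91.88 kips.
  Edge l_c = 1.5 − 0.9375/2 = 1.031 → r_n = 54.14 kips; interior l_c = 2.5 − 0.9375 = 1.562 → r_n = 82.03 kips.
  R_n,bearing = 2·54.14 + 2·82.03 = 272.3 kips → 0.75 × 272.3 = 204 kips.
Bolt shear governs: 123 kips.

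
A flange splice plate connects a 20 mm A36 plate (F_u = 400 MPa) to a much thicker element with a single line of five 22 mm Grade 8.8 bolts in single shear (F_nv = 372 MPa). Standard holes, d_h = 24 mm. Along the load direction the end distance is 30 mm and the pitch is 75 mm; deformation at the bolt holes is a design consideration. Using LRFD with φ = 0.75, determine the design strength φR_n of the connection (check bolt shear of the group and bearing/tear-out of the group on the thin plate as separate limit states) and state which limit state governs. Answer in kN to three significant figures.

Bolt shear: A_b = π·22²/4 = 380.1 mm²; R_n = 372 × 380.1 × 5 × 1 / 1000 = 707 kN → 0.75 × 707 = 530 kN.
Bearing (1.2 l_c t F_u ≤ 2.4 d t F_u): upper limit = 2.4·22·20·400 / 1000 = 422.4 kN.
  Edge l_c = 30 − 24/2 = 18 → r_n = 172.8 kN; interior l_c = 75 − 24 = 51 → r_n = 422.4 kN.
  R_n,bearing = 1·172.8 + 4·422.4 = 1862 kN → 0.75 × 1862 = 1400 kN.
Bolt shear governs: 530 kN.

530 kN (bolt shear governs)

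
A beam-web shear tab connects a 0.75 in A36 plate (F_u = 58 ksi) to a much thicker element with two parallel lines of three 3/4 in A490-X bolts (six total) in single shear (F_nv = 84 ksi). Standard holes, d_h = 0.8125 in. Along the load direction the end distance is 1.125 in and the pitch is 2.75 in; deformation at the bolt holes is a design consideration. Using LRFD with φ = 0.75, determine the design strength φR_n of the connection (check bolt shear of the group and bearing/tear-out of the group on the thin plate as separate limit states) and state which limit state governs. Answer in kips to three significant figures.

Bolt shear: A_b = π·0.75²/4 = 0.4418 in²; R_n = 84 × 0.4418 × 6 × 1 = 222.7 kips → 0.75 × 222.7 = 167 kips.
Bearing (1.2 l_c t F_u ≤ 2.4 d t F_u): upper limit = 2.4·0.75·0.75·58 = 78.3 kips.
  Edge l_c = 1.125 − 0.8125/2 = 0.7188 → r_n = 37.52 kips; interior l_c = 2.75 − 0.8125 = 1.938 → r_n = 78.3 kips.
  R_n,bearing = 2·37.52 + 4·78.3 = 388.2 kips → 0.75 × 388.2 = 291 kips.
Bolt shear governs: 167 kips.

167 kips (bolt shear governs)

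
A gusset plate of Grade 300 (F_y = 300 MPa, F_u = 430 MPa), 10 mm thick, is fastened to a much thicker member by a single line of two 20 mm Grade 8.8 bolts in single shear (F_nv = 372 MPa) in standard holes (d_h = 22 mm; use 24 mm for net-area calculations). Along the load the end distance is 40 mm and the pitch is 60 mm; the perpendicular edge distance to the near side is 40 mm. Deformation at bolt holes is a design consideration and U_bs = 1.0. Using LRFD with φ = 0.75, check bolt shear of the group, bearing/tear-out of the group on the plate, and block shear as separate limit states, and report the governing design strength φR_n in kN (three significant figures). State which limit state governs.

Bolt shear: A_b = π·20²/4 = 314.2 mm²; R_n = 372 × 314.2 × 2 × 1 / 1000 = 233.7 kN → 0.75 × 233.7 = 175 kN.
Bearing: edge l_c = 29, r_n = 149.6 kN; interior l_c = 38, r_n = 196.1 kN; R_n = 149.6 + 1·196.1 = 345.7 kN → 259 kN.
Block shear: A_gv = 1000, A_nv = 640, A_nt = 280 mm²; R_n = min(0.6F_uA_nv, 0.6F_yA_gv) + U_bs·F_u·A_nt = 285.5 kN → 214 kN.
Bolt shear governs: 175 kN.

175 kN (bolt shear governs)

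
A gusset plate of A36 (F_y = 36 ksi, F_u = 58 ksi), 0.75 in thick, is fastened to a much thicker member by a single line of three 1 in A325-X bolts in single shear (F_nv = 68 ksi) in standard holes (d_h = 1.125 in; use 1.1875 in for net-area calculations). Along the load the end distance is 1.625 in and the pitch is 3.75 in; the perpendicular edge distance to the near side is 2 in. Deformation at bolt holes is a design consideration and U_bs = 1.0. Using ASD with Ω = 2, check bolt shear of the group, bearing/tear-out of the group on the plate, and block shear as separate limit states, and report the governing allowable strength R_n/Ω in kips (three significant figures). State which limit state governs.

Bolt shear: A_b = π·1²/4 = 0.7854 in²; R_n = 68 × 0.7854 × 3 × 1 = 160.2 kips → 160.2 / 2 = 80.1 kips.
Bearing: edge l_c = 1.062, r_n = 55.46 kips; interior l_c = 2.625, r_n = 104.4 kips; R_n = 55.46 + 2·104.4 = 264.3 kips → 132 kips.
Block shear: A_gv = 6.844, A_nv = 4.617, A_nt = 1.055 in²; R_n = min(0.6F_uA_nv, 0.6F_yA_gv) + U_bs·F_u·A_nt = 209 kips → 104 kips.
Bolt shear governs: 80.1 kips.

80.1 kips (bolt shear governs)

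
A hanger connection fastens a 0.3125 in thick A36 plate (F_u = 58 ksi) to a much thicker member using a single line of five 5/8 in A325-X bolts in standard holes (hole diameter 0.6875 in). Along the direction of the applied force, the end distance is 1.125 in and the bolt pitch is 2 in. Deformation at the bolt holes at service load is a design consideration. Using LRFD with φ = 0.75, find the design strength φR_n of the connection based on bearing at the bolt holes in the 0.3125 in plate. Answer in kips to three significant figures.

94.3 kips

Per bolt r_n = 1.2 l_c t F_u ≤ 2.4 d t F_u; upper limit = 2.4 × 0.625 × 0.3125 × 58 = 27.19 kips.
Edge bolt: l_c = 1.125 − 0.6875/2 = 0.7812 in → 1.2 × 0.7812 × 0.3125 × 58 = 16.99 → r_n = 16.99 kips.
Interior bolts: l_c = 2 − 0.6875 = 1.312 in → 1.2 × 1.312 × 0.3125 × 58 = 28.55 → r_n = 27.19 kips.
R_n = 1 × 16.99 + 4 × 27.19 = 125.7 kips.
Design strength φR_n = 0.75 × 125.7 = 94.3 kips.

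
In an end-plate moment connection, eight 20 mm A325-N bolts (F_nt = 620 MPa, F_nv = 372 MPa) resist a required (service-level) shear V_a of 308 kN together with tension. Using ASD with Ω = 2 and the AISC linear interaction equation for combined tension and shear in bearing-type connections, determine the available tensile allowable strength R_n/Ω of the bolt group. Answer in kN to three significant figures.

A_b = π·20²/4 = 314.2 mm²; f_rv = 308 × 1000 / (8 × 314.2) = 122.5 MPa.
F'_nt = 1.3 F_nt − (Ω F_nt / F_nv) f_rv = 1.3·620 − (2·620/372)·122.5 = 397.5 MPa, capped at F_nt → F'_nt = 397.5 MPa.
R_n = F'_nt · A_b · n = 397.5 × 314.2 × 8 / 1000 = 999 kN.
Allowable strength R_n/Ω = 999 / 2 = 500 kN.

500 kN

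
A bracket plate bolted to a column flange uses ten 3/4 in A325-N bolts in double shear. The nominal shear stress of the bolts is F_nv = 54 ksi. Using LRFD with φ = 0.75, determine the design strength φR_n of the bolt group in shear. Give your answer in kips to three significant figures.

A_b = π × 0.75² / 4 = 0.4418 in².
R_n = F_nv · A_b · n · n_s = 54 × 0.4418 × 10 × 2 = 477.1 kips.
Design strength φR_n = 0.75 × 477.1 = 358 kips.

358 kips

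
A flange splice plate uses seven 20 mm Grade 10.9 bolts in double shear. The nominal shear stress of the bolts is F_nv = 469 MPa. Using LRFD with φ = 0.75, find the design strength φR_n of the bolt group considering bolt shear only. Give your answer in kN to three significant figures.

1550 kN

A_b = π × 20² / 4 = 314.2 mm².
R_n = F_nv · A_b · n · n_s = 469 × 314.2 × 7 × 2 / 1000 = 2063 kN.
Design strength φR_n = 0.75 × 2063 = 1550 kN.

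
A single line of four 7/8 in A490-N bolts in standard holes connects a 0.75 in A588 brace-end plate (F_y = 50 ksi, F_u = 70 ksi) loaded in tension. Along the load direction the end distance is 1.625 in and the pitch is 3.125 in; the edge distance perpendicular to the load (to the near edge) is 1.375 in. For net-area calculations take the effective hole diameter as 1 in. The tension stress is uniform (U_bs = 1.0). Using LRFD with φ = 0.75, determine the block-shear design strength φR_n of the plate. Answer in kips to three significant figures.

212 kips

Shear plane L_v = 1.625 + 3·3.125 = 11 in; A_gv = 11 × 0.75 = 8.25 in².
A_nv = (11 − 3.5·1) × 0.75 = 5.625 in².
A_nt = (1.375 − 0.5·1) × 0.75 = 0.6562 in².
0.6 F_u A_nv = 236.2 kips; 0.6 F_y A_gv = 247.5 kips → shear rupture governs the shear term.
R_n = 236.2 + 1.0 × 70 × 0.6562 = 282.2 kips.
Design strength φR_n = 0.75 × 282.2 = 212 kips.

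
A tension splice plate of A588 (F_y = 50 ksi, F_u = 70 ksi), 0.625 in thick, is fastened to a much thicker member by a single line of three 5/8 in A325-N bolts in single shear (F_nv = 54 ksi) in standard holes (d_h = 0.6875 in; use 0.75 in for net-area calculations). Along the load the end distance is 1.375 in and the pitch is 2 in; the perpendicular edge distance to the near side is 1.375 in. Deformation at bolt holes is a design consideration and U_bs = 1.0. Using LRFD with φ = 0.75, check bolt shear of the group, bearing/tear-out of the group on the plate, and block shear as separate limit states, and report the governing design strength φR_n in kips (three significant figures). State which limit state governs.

37.3 kips (bolt shear governs)

Bolt shear: A_b = π·0.625²/4 = 0.3068 in²; R_n = 54 × 0.3068 × 3 × 1 = 49.7 kips → 0.75 × 49.7 = 37.3 kips.
Bearing: edge l_c = 1.031, r_n = 54.14 kips; interior l_c = 1.312, r_n = 65.62 kips; R_n = 54.14 + 2·65.62 = 185.4 kips → 139 kips.
Block shear: A_gv = 3.359, A_nv = 2.188, A_nt = 0.625 in²; R_n = min(0.6F_uA_nv, 0.6F_yA_gv) + U_bs·F_u·A_nt = 135.6 kips → 102 kips.
Bolt shear governs: 37.3 kips.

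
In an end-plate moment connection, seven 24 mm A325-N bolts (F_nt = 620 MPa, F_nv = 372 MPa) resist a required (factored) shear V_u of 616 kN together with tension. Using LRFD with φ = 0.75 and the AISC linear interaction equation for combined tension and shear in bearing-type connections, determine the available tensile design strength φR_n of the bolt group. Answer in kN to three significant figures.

888 kN

A_b = π·24²/4 = 452.4 mm²; f_rv = 616 × 1000 / (7 × 452.4) = 194.5 MPa.
F'_nt = 1.3 F_nt − (F_nt / φF_nv) f_rv = 1.3·620 − (620/(0.75·372))·194.5 = 373.7 MPa, capped at F_nt → F'_nt = 373.7 MPa.
R_n = F'_nt · A_b · n = 373.7 × 452.4 × 7 / 1000 = 1183 kN.
Design strength φR_n = 0.75 × 1183 = 888 kN.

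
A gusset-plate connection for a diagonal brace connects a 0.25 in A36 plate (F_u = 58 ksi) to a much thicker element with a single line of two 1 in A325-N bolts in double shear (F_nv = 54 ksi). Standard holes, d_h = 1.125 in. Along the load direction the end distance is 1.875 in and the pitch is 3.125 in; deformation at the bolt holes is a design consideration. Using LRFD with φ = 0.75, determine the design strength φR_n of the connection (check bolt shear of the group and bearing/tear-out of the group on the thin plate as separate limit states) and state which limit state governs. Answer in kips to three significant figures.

Bolt shear: A_b = π·1²/4 = 0.7854 in²; R_n = 54 × 0.7854 × 2 × 2 = 169.6 kips → 0.75 × 169.6 = 127 kips.
Bearing (1.2 l_c t F_u ≤ 2.4 d t F_u): upper limit = 2.4·1·0.25·58 = 34.8 kips.
  Edge l_c = 1.875 − 1.125/2 = 1.312 → r_n = 22.84 kips; interior l_c = 3.125 − 1.125 = 2 → r_n = 34.8 kips.
  R_n,bearing = 1·22.84 + 1·34.8 = 57.64 kips → 0.75 × 57.64 = 43.2 kips.
Bearing governs: 43.2 kips.

43.2 kips (bearing governs)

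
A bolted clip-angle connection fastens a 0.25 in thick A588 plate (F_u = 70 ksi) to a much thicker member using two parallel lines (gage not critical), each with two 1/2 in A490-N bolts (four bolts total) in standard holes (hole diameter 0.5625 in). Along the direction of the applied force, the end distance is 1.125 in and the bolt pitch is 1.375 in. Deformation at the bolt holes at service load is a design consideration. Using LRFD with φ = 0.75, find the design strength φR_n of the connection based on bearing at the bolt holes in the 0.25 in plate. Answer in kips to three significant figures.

52.2 kips

Per bolt r_n = 1.2 l_c t F_u ≤ 2.4 d t F_u; upper limit = 2.4 × 0.5 × 0.25 × 70 = 21 kips.
Edge bolt: l_c = 1.125 − 0.5625/2 = 0.8438 in → 1.2 × 0.8438 × 0.25 × 70 = 17.72 → r_n = 17.72 kips.
Interior bolts: l_c = 1.375 − 0.5625 = 0.8125 in → 1.2 × 0.8125 × 0.25 × 70 = 17.06 → r_n = 17.06 kips.
R_n = 2 × 17.72 + 2 × 17.06 = 69.56 kips.
Design strength φR_n = 0.75 × 69.56 = 52.2 kips.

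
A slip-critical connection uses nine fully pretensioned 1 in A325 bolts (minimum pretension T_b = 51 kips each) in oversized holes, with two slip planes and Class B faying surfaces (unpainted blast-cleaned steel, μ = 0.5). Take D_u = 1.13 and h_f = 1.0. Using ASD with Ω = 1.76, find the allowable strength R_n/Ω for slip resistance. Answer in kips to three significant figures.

R_n = μ · D_u · h_f · T_b · n_s · n_b = 0.5 × 1.13 × 1.0 × 51 × 2 × 9 = 518.7 kips.
Allowable strength R_n/Ω = 518.7 / 1.76 = 295 kips.

295 kips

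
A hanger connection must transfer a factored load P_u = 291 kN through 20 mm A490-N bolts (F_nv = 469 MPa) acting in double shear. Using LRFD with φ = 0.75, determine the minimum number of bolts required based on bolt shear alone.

2 bolts

A_b = π·20²/4 = 314.2 mm².
Per-bolt design strength φR_n = 0.75 × 469 × 314.2 × 2 / 1000 = 221 kN.
n ≥ 291 / 221 = 1.317 → use 2 bolts.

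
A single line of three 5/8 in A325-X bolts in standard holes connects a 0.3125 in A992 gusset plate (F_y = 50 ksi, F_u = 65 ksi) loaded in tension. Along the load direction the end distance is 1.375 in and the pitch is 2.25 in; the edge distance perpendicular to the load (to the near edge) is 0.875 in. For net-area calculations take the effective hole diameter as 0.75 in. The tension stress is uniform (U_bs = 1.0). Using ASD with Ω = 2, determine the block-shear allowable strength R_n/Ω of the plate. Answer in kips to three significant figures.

Shear plane L_v = 1.375 + 2·2.25 = 5.875 in; A_gv = 5.875 × 0.3125 = 1.836 in².
A_nv = (5.875 − 2.5·0.75) × 0.3125 = 1.25 in².
A_nt = (0.875 − 0.5·0.75) × 0.3125 = 0.1562 in².
0.6 F_u A_nv = 48.75 kips; 0.6 F_y A_gv = 55.08 kips → shear rupture governs the shear term.
R_n = 48.75 + 1.0 × 65 × 0.1562 = 58.91 kips.
Allowable strength R_n/Ω = 58.91 / 2 = 29.5 kips.

29.5 kips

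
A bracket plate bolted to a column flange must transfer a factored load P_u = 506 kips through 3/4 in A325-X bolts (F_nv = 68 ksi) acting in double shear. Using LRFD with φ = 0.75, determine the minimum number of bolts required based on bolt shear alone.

A_b = π·0.75²/4 = 0.4418 in².
Per-bolt design strength φR_n = 0.75 × 68 × 0.4418 × 2 = 45.06 kips.
n ≥ 506 / 45.06 = 11.23 → use 12 bolts.

12 bolts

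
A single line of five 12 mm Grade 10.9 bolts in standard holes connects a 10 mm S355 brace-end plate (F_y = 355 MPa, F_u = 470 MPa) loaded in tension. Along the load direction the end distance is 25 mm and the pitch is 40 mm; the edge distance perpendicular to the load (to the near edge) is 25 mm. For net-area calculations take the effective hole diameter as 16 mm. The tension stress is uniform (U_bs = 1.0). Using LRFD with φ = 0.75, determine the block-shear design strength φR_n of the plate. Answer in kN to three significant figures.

Shear plane L_v = 25 + 4·40 = 185 mm; A_gv = 185 × 10 = 1850 mm².
A_nv = (185 − 4.5·16) × 10 = 1130 mm².
A_nt = (25 − 0.5·16) × 10 = 170 mm².
0.6 F_u A_nv = 318.7 kN; 0.6 F_y A_gv = 394.1 kN → shear rupture governs the shear term.
R_n = 318.7 + 1.0 × 470 × 170 / 1000 = 398.6 kN.
Design strength φR_n = 0.75 × 398.6 = 299 kN.

299 kN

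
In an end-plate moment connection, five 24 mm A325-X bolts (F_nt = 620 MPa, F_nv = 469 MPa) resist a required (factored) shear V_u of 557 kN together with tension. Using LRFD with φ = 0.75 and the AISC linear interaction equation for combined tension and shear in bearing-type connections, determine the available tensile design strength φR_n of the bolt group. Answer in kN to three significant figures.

631 kN

A_b = π·24²/4 = 452.4 mm²; f_rv = 557 × 1000 / (5 × 452.4) = 246.2 MPa.
F'_nt = 1.3 F_nt − (F_nt / φF_nv) f_rv = 1.3·620 − (620/(0.75·469))·246.2 = 372 MPa, capped at F_nt → F'_nt = 372 MPa.
R_n = F'_nt · A_b · n = 372 × 452.4 × 5 / 1000 = 841.4 kN.
Design strength φR_n = 0.75 × 841.4 = 631 kN.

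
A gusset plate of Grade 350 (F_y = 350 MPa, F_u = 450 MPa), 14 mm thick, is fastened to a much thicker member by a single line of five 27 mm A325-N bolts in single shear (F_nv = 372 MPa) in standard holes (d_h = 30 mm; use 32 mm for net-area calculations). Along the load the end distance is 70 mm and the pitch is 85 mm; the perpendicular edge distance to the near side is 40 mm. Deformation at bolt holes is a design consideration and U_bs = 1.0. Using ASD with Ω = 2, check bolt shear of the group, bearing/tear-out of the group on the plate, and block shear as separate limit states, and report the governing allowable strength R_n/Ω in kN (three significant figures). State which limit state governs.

532 kN (bolt shear governs)

Bolt shear: A_b = π·27²/4 = 572.6 mm²; R_n = 372 × 572.6 × 5 × 1 / 1000 = 1065 kN → 1065 / 2 = 532 kN.
Bearing: edge l_c = 55, r_n = 408.2 kN; interior l_c = 55, r_n = 408.2 kN; R_n = 408.2 + 4·408.2 = 2041 kN → 1020 kN.
Block shear: A_gv = 5740, A_nv = 3724, A_nt = 336 mm²; R_n = min(0.6F_uA_nv, 0.6F_yA_gv) + U_bs·F_u·A_nt = 1157 kN → 578 kN.
Bolt shear governs: 532 kN.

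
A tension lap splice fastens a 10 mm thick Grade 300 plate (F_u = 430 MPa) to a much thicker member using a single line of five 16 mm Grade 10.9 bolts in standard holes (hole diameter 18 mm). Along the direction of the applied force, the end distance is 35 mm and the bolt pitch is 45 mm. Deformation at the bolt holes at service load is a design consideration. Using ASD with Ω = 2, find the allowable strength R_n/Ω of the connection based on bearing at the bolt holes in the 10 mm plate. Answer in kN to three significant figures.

346 kN

Per bolt r_n = 1.2 l_c t F_u ≤ 2.4 d t F_u; upper limit = 2.4 × 16 × 10 × 430 / 1000 = 165.1 kN.
Edge bolt: l_c = 35 − 18/2 = 26 mm → 1.2 × 26 × 10 × 430 / 1000 = 134.2 → r_n = 134.2 kN.
Interior bolts: l_c = 45 − 18 = 27 mm → 1.2 × 27 × 10 × 430 / 1000 = 139.3 → r_n = 139.3 kN.
R_n = 1 × 134.2 + 4 × 139.3 = 691.4 kN.
Allowable strength R_n/Ω = 691.4 / 2 = 346 kN.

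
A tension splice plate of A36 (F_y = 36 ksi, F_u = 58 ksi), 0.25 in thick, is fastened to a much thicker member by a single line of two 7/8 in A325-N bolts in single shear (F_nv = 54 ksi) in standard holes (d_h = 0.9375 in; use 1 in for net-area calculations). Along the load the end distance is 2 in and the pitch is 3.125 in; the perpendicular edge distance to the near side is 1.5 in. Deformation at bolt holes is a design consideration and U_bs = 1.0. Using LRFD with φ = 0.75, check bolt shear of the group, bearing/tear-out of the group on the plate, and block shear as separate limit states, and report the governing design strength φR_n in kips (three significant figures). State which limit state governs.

Bolt shear: A_b = π·0.875²/4 = 0.6013 in²; R_n = 54 × 0.6013 × 2 × 1 = 64.94 kips → 0.75 × 64.94 = 48.7 kips.
Bearing: edge l_c = 1.531, r_n = 26.64 kips; interior l_c = 2.188, r_n = 30.45 kips; R_n = 26.64 + 1·30.45 = 57.09 kips → 42.8 kips.
Block shear: A_gv = 1.281, A_nv = 0.9062, A_nt = 0.25 in²; R_n = min(0.6F_uA_nv, 0.6F_yA_gv) + U_bs·F_u·A_nt = 42.17 kips → 31.6 kips.
Block shear governs: 31.6 kips.

31.6 kips (block shear governs)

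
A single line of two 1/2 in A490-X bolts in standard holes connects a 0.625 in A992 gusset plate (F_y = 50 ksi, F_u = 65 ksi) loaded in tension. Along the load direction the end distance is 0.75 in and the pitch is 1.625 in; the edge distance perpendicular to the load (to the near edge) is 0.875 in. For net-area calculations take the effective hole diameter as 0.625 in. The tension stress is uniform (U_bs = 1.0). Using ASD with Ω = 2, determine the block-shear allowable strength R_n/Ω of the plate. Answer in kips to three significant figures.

28.9 kips

Shear plane L_v = 0.75 + 1·1.625 = 2.375 in; A_gv = 2.375 × 0.625 = 1.484 in².
A_nv = (2.375 − 1.5·0.625) × 0.625 = 0.8984 in².
A_nt = (0.875 − 0.5·0.625) × 0.625 = 0.3516 in².
0.6 F_u A_nv = 35.04 kips; 0.6 F_y A_gv = 44.53 kips → shear rupture governs the shear term.
R_n = 35.04 + 1.0 × 65 × 0.3516 = 57.89 kips.
Allowable strength R_n/Ω = 57.89 / 2 = 28.9 kips.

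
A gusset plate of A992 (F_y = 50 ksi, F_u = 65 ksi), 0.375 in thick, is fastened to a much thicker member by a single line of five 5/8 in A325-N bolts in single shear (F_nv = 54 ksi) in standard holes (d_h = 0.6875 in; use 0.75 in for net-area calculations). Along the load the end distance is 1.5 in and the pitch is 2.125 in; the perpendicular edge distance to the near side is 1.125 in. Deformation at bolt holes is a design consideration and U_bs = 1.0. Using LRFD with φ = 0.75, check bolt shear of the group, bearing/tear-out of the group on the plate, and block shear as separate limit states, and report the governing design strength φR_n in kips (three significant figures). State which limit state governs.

62.1 kips (bolt shear governs)

Bolt shear: A_b = π·0.625²/4 = 0.3068 in²; R_n = 54 × 0.3068 × 5 × 1 = 82.83 kips → 0.75 × 82.83 = 62.1 kips.
Bearing: edge l_c = 1.156, r_n = 33.82 kips; interior l_c = 1.438, r_n = 36.56 kips; R_n = 33.82 + 4·36.56 = 180.1 kips → 135 kips.
Block shear: A_gv = 3.75, A_nv = 2.484, A_nt = 0.2812 in²; R_n = min(0.6F_uA_nv, 0.6F_yA_gv) + U_bs·F_u·A_nt = 115.2 kips → 86.4 kips.
Bolt shear governs: 62.1 kips.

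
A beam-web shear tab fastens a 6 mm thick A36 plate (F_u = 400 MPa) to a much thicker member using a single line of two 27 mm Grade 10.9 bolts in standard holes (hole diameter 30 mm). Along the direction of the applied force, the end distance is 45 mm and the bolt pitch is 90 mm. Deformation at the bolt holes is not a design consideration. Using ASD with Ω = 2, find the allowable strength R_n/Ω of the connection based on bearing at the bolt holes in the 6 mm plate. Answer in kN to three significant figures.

151 kN

Per bolt r_n = 1.5 l_c t F_u ≤ 3.0 d t F_u; upper limit = 3.0 × 27 × 6 × 400 / 1000 = 194.4 kN.
Edge bolt: l_c = 45 − 30/2 = 30 mm → 1.5 × 30 × 6 × 400 / 1000 = 108 → r_n = 108 kN.
Interior bolts: l_c = 90 − 30 = 60 mm → 1.5 × 60 × 6 × 400 / 1000 = 216 → r_n = 194.4 kN.
R_n = 1 × 108 + 1 × 194.4 = 302.4 kN.
Allowable strength R_n/Ω = 302.4 / 2 = 151 kN.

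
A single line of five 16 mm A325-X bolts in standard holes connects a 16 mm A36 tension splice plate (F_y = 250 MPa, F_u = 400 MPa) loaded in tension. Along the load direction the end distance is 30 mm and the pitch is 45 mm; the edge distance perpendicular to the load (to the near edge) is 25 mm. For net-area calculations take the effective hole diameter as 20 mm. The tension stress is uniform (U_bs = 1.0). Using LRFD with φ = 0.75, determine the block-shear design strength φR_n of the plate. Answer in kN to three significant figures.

Shear plane L_v = 30 + 4·45 = 210 mm; A_gv = 210 × 16 = 3360 mm².
A_nv = (210 − 4.5·20) × 16 = 1920 mm².
A_nt = (25 − 0.5·20) × 16 = 240 mm².
0.6 F_u A_nv = 460.8 kN; 0.6 F_y A_gv = 504 kN → shear rupture governs the shear term.
R_n = 460.8 + 1.0 × 400 × 240 / 1000 = 556.8 kN.
Design strength φR_n = 0.75 × 556.8 = 418 kN.

418 kN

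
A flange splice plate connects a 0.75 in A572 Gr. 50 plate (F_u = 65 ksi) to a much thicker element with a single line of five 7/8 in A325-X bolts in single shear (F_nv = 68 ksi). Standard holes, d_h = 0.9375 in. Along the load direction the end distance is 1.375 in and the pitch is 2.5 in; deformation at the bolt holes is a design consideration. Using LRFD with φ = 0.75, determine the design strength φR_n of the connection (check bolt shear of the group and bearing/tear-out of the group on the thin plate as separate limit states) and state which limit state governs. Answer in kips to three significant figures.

Bolt shear: A_b = π·0.875²/4 = 0.6013 in²; R_n = 68 × 0.6013 × 5 × 1 = 204.4 kips → 0.75 × 204.4 = 153 kips.
Bearing (1.2 l_c t F_u ≤ 2.4 d t F_u): upper limit = 2.4·0.875·0.75·65 = 102.4 kips.
  Edge l_c = 1.375 − 0.9375/2 = 0.9062 → r_n = 53.02 kips; interior l_c = 2.5 − 0.9375 = 1.562 → r_n = 91.41 kips.
  R_n,bearing = 1·53.02 + 4·91.41 = 418.6 kips → 0.75 × 418.6 = 314 kips.
Bolt shear governs: 153 kips.

153 kips (bolt shear governs)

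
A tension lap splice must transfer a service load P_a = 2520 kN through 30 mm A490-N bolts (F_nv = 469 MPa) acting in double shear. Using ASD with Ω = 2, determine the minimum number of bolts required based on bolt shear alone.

A_b = π·30²/4 = 706.9 mm².
Per-bolt allowable strength R_n/Ω = 469 × 706.9 × 2 / 1000 / 2 = 331.5 kN.
n ≥ 2520 / 331.5 = 7.601 → use 8 bolts.

8 bolts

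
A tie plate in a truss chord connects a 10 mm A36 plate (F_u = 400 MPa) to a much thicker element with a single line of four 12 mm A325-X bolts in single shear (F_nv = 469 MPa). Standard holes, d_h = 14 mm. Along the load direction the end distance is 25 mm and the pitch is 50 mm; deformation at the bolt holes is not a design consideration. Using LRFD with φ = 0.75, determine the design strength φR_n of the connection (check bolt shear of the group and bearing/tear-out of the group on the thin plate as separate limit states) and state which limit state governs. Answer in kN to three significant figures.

159 kN (bolt shear governs)

Bolt shear: A_b = π·12²/4 = 113.1 mm²; R_n = 469 × 113.1 × 4 × 1 / 1000 = 212.2 kN → 0.75 × 212.2 = 159 kN.
Bearing (1.5 l_c t F_u ≤ 3.0 d t F_u): upper limit = 3.0·12·10·400 / 1000 = 144 kN.
  Edge l_c = 25 − 14/2 = 18 → r_n = 108 kN; interior l_c = 50 − 14 = 36 → r_n = 144 kN.
  R_n,bearing = 1·108 + 3·144 = 540 kN → 0.75 × 540 = 405 kN.
Bolt shear governs: 159 kN.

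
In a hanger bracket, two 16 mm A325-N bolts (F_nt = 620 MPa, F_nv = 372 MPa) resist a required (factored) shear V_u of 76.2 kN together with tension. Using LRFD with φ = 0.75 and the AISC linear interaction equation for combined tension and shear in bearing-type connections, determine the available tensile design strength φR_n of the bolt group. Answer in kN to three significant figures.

A_b = π·16²/4 = 201.1 mm²; f_rv = 76.2 × 1000 / (2 × 201.1) = 189.5 MPa.
F'_nt = 1.3 F_nt − (F_nt / φF_nv) f_rv = 1.3·620 − (620/(0.75·372))·189.5 = 384.9 MPa, capped at F_nt → F'_nt = 384.9 MPa.
R_n = F'_nt · A_b · n = 384.9 × 201.1 × 2 / 1000 = 154.8 kN.
Design strength φR_n = 0.75 × 154.8 = 116 kN.

116 kN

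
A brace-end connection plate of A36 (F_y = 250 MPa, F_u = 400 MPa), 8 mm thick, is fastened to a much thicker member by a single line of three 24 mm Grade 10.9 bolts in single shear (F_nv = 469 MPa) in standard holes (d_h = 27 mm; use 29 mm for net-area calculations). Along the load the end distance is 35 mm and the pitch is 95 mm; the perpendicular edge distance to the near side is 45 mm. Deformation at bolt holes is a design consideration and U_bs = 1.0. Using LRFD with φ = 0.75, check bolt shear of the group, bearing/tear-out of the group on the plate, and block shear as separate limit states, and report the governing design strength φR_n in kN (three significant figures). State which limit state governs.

Bolt shear: A_b = π·24²/4 = 452.4 mm²; R_n = 469 × 452.4 × 3 × 1 / 1000 = 636.5 kN → 0.75 × 636.5 = 477 kN.
Bearing: edge l_c = 21.5, r_n = 82.56 kN; interior l_c = 68, r_n = 184.3 kN; R_n = 82.56 + 2·184.3 = 451.2 kN → 338 kN.
Block shear: A_gv = 1800, A_nv = 1220, A_nt = 244 mm²; R_n = min(0.6F_uA_nv, 0.6F_yA_gv) + U_bs·F_u·A_nt = 367.6 kN → 276 kN.
Block shear governs: 276 kN.

276 kN (block shear governs)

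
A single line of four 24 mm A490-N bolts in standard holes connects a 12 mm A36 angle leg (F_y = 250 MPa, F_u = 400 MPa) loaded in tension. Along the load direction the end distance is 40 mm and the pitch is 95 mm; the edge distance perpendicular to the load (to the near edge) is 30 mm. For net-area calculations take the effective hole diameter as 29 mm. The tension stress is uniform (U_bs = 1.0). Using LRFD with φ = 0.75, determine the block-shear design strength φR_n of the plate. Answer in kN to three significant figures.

495 kN

Shear plane L_v = 40 + 3·95 = 325 mm; A_gv = 325 × 12 = 3900 mm².
A_nv = (325 − 3.5·29) × 12 = 2682 mm².
A_nt = (30 − 0.5·29) × 12 = 186 mm².
0.6 F_u A_nv = 643.7 kN; 0.6 F_y A_gv = 585 kN → shear yielding governs the shear term.
R_n = 585 + 1.0 × 400 × 186 / 1000 = 659.4 kN.
Design strength φR_n = 0.75 × 659.4 = 495 kN.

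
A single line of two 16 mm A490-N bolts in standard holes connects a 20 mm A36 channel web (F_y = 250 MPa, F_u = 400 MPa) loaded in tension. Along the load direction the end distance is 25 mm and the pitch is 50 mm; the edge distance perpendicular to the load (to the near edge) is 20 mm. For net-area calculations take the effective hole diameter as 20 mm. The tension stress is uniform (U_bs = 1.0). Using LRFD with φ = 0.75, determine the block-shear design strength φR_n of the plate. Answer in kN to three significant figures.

222 kN

Shear plane L_v = 25 + 1·50 = 75 mm; A_gv = 75 × 20 = 1500 mm².
A_nv = (75 − 1.5·20) × 20 = 900 mm².
A_nt = (20 − 0.5·20) × 20 = 200 mm².
0.6 F_u A_nv = 216 kN; 0.6 F_y A_gv = 225 kN → shear rupture governs the shear term.
R_n = 216 + 1.0 × 400 × 200 / 1000 = 296 kN.
Design strength φR_n = 0.75 × 296 = 222 kN.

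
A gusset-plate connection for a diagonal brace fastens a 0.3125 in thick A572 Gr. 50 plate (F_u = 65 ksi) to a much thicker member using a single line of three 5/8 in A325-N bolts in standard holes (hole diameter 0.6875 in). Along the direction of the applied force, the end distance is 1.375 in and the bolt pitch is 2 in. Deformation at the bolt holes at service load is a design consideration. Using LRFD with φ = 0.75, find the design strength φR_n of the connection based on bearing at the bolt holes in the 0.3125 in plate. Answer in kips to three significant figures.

64.6 kips

Per bolt r_n = 1.2 l_c t F_u ≤ 2.4 d t F_u; upper limit = 2.4 × 0.625 × 0.3125 × 65 = 30.47 kips.
Edge bolt: l_c = 1.375 − 0.6875/2 = 1.031 in → 1.2 × 1.031 × 0.3125 × 65 = 25.14 → r_n = 25.14 kips.
Interior bolts: l_c = 2 − 0.6875 = 1.312 in → 1.2 × 1.312 × 0.3125 × 65 = 31.99 → r_n = 30.47 kips.
R_n = 1 × 25.14 + 2 × 30.47 = 86.07 kips.
Design strength φR_n = 0.75 × 86.07 = 64.6 kips.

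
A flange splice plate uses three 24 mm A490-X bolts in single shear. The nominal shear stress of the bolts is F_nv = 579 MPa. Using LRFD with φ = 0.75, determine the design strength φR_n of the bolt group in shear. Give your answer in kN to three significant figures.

589 kN

A_b = π × 24² / 4 = 452.4 mm².
R_n = F_nv · A_b · n · n_s = 579 × 452.4 × 3 × 1 / 1000 = 785.8 kN.
Design strength φR_n = 0.75 × 785.8 = 589 kN.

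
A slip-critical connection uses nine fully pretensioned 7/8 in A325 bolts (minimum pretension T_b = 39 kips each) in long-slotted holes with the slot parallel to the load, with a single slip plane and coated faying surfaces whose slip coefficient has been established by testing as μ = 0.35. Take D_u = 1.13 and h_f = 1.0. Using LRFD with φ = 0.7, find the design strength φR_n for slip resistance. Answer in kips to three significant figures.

R_n = μ · D_u · h_f · T_b · n_s · n_b = 0.35 × 1.13 × 1.0 × 39 × 1 × 9 = 138.8 kips.
Design strength φR_n = 0.7 × 138.8 = 97.2 kips.

97.2 kips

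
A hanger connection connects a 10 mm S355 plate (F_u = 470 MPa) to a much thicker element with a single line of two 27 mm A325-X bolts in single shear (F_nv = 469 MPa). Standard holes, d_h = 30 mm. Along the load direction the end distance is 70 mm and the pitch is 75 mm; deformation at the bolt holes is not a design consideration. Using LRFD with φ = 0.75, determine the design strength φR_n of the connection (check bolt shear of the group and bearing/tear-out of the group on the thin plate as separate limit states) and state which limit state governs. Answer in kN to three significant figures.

403 kN (bolt shear governs)

Bolt shear: A_b = π·27²/4 = 572.6 mm²; R_n = 469 × 572.6 × 2 × 1 / 1000 = 537.1 kN → 0.75 × 537.1 = 403 kN.
Bearing (1.5 l_c t F_u ≤ 3.0 d t F_u): upper limit = 3.0·27·10·470 / 1000 = 380.7 kN.
  Edge l_c = 70 − 30/2 = 55 → r_n = 380.7 kN; interior l_c = 75 − 30 = 45 → r_n = 317.2 kN.
  R_n,bearing = 1·380.7 + 1·317.2 = 698 kN → 0.75 × 698 = 523 kN.
Bolt shear governs: 403 kN.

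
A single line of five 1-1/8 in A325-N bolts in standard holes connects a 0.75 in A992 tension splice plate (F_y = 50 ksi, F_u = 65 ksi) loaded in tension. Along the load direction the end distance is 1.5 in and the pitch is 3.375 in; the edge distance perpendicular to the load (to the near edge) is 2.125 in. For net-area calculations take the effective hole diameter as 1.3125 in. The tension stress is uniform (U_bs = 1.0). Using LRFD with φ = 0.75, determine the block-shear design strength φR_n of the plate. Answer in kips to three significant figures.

Shear plane L_v = 1.5 + 4·3.375 = 15 in; A_gv = 15 × 0.75 = 11.25 in².
A_nv = (15 − 4.5·1.3125) × 0.75 = 6.82 in².
A_nt = (2.125 − 0.5·1.3125) × 0.75 = 1.102 in².
0.6 F_u A_nv = 266 kips; 0.6 F_y A_gv = 337.5 kips → shear rupture governs the shear term.
R_n = 266 + 1.0 × 65 × 1.102 = 337.6 kips.
Design strength φR_n = 0.75 × 337.6 = 253 kips.

253 kips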